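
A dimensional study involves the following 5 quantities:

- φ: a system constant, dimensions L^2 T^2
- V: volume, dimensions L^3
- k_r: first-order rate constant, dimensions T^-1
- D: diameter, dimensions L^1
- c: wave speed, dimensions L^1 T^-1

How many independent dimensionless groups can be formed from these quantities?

3

There are 5 variables and 2 base dimensions (L, T).
The dimension matrix has rank 2.
Independent dimensionless groups: 5 − 2 = 3.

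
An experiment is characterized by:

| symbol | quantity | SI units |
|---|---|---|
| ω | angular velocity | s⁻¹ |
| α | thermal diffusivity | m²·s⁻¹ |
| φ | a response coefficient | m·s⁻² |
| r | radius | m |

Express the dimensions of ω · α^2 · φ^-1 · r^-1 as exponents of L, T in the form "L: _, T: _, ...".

Collect each base-dimension exponent across the product:
  L: (0) + 2·(2) − (1) − (1) = 2
  T: (-1) + 2·(-1) − (-2) − (0) = -1
So the dimensions are [L² T⁻¹].

L: 2, T: -1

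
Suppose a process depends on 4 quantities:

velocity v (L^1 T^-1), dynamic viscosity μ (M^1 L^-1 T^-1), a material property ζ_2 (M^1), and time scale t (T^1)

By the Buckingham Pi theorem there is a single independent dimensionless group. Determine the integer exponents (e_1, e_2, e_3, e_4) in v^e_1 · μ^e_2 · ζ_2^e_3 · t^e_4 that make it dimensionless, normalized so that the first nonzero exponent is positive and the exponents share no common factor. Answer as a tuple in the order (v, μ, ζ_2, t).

(1, 1, -1, 2)

M: e_1·(0) + e_2·(1) + e_3·(1) + e_4·(0) = 0
L: e_1·(1) + e_2·(-1) + e_3·(0) + e_4·(0) = 0
T: e_1·(-1) + e_2·(-1) + e_3·(0) + e_4·(1) = 0
Solving this homogeneous linear system for the smallest-integer solution (first nonzero entry positive) gives (1, 1, -1, 2).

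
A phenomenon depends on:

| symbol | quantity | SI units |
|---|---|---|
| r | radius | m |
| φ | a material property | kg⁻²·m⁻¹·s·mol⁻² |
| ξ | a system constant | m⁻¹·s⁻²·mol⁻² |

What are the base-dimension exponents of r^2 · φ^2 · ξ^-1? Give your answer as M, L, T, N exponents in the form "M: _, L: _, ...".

Collect each base-dimension exponent across the product:
  M: 2·(0) + 2·(-2) − (0) = -4
  L: 2·(1) + 2·(-1) − (-1) = 1
  T: 2·(0) + 2·(1) − (-2) = 4
  N: 2·(0) + 2·(-2) − (-2) = -2
So the dimensions are [M⁻⁴ L T⁴ N⁻²].

M: -4, L: 1, T: 4, N: -2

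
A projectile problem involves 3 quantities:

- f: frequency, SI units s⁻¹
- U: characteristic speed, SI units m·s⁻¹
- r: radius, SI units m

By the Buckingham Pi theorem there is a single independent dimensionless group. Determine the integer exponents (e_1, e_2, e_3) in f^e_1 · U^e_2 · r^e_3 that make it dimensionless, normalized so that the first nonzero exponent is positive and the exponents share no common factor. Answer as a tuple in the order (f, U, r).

L: e_1·(0) + e_2·(1) + e_3·(1) = 0
T: e_1·(-1) + e_2·(-1) + e_3·(0) = 0
Solving this homogeneous linear system for the smallest-integer solution (first nonzero entry positive) gives (1, -1, 1).

(1, -1, 1)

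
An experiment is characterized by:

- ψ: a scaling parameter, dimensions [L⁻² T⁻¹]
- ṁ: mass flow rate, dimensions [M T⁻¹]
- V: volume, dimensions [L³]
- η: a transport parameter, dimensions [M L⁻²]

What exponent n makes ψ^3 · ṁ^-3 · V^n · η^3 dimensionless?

Balance the L exponent: (3)·n from V, plus 3·(-2) − 3·(0) + 3·(-2) = -12 from the rest, must sum to zero.
3n − 12 = 0, so n = 4.

4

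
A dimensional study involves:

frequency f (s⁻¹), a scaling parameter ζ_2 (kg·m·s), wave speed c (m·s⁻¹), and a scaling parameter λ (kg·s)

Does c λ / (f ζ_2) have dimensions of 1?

Sum the exponent of each base dimension across the product:
  M: −[f]_M − [ζ_2]_M + [c]_M + [λ]_M = −(0) − (1) + (0) + (1) = 0
  L: −[f]_L − [ζ_2]_L + [c]_L + [λ]_L = −(0) − (1) + (1) + (0) = 0
  T: −[f]_T − [ζ_2]_T + [c]_T + [λ]_T = −(-1) − (1) + (-1) + (1) = 0
All base exponents vanish — dimensionless.

yes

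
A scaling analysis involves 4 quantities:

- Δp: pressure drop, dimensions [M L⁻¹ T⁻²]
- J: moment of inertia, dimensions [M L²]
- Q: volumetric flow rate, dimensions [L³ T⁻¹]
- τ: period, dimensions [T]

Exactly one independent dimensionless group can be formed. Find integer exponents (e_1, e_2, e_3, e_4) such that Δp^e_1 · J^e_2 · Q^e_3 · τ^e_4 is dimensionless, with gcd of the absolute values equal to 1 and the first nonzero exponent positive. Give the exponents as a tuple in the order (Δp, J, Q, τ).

(1, -1, 1, 3)

M: e_1·(1) + e_2·(1) + e_3·(0) + e_4·(0) = 0
L: e_1·(-1) + e_2·(2) + e_3·(3) + e_4·(0) = 0
T: e_1·(-2) + e_2·(0) + e_3·(-1) + e_4·(1) = 0
Solving this homogeneous linear system for the smallest-integer solution (first nonzero entry positive) gives (1, -1, 1, 3).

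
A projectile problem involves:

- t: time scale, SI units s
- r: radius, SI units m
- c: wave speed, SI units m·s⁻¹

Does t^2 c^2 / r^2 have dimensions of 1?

Sum the exponent of each base dimension across the product:
  M: 2·[t]_M − 2·[r]_M + 2·[c]_M = 2·(0) − 2·(0) + 2·(0) = 0
  L: 2·[t]_L − 2·[r]_L + 2·[c]_L = 2·(0) − 2·(1) + 2·(1) = 0
  T: 2·[t]_T − 2·[r]_T + 2·[c]_T = 2·(1) − 2·(0) + 2·(-1) = 0
  Θ: 2·[t]_Θ − 2·[r]_Θ + 2·[c]_Θ = 2·(0) − 2·(0) + 2·(0) = 0
All base exponents vanish — dimensionless.

yes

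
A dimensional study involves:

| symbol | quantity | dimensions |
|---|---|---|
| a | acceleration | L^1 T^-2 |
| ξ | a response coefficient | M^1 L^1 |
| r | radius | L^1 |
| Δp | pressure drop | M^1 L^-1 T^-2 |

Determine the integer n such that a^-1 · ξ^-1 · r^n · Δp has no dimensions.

3

Balance the L exponent: (1)·n from r, plus −(1) − (1) + (-1) = -3 from the rest, must sum to zero.
n − 3 = 0, so n = 3.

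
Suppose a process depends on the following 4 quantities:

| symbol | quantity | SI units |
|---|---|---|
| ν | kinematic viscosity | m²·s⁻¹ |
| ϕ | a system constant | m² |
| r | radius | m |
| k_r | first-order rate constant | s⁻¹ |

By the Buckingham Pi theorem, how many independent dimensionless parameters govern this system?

There are 4 variables and 2 base dimensions (L, T).
The dimension matrix has rank 2.
Independent dimensionless groups: 4 − 2 = 2.

2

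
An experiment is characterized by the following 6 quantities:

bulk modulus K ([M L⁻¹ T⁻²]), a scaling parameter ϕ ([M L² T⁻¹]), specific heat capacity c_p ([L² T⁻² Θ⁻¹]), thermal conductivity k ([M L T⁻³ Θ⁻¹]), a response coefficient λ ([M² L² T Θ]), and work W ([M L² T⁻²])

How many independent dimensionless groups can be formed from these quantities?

There are 6 variables and 4 base dimensions (M, L, T, Θ).
The dimension matrix has rank 4.
Independent dimensionless groups: 6 − 4 = 2.

2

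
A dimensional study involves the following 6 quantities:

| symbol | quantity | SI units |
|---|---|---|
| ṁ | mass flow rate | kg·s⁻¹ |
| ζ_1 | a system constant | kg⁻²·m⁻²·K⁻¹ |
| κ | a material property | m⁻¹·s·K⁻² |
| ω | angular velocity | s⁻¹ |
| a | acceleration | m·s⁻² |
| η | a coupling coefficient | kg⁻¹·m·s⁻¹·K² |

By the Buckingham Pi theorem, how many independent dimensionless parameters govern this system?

There are 6 variables and 4 base dimensions (M, L, T, Θ).
The dimension matrix has rank 4.
Independent dimensionless groups: 6 − 4 = 2.

2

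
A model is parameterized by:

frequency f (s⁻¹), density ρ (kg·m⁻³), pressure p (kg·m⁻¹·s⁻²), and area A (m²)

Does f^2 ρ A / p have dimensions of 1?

Sum the exponent of each base dimension across the product:
  M: 2·[f]_M + [ρ]_M − [p]_M + [A]_M = 2·(0) + (1) − (1) + (0) = 0
  L: 2·[f]_L + [ρ]_L − [p]_L + [A]_L = 2·(0) + (-3) − (-1) + (2) = 0
  T: 2·[f]_T + [ρ]_T − [p]_T + [A]_T = 2·(-1) + (0) − (-2) + (0) = 0
All base exponents vanish — dimensionless.

yes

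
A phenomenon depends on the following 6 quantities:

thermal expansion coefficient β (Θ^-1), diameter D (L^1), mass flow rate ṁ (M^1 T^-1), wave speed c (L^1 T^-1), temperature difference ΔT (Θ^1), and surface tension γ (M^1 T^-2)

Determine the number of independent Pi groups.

There are 6 variables and 4 base dimensions (M, L, T, Θ).
The dimension matrix has rank 4.
Independent dimensionless groups: 6 − 4 = 2.

2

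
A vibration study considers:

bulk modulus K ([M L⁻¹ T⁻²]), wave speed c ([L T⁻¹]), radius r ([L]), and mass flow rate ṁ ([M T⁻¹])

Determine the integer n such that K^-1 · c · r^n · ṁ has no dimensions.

Balance the L exponent: (1)·n from r, plus −(-1) + (1) + (0) = 2 from the rest, must sum to zero.
n + 2 = 0, so n = -2.

-2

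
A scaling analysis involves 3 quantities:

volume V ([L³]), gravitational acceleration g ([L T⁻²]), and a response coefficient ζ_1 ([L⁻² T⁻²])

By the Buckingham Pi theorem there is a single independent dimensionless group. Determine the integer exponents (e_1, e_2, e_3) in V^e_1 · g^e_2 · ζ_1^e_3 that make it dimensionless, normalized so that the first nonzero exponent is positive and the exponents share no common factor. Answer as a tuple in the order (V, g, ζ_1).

(1, -1, 1)

L: e_1·(3) + e_2·(1) + e_3·(-2) = 0
T: e_1·(0) + e_2·(-2) + e_3·(-2) = 0
Solving this homogeneous linear system for the smallest-integer solution (first nonzero entry positive) gives (1, -1, 1).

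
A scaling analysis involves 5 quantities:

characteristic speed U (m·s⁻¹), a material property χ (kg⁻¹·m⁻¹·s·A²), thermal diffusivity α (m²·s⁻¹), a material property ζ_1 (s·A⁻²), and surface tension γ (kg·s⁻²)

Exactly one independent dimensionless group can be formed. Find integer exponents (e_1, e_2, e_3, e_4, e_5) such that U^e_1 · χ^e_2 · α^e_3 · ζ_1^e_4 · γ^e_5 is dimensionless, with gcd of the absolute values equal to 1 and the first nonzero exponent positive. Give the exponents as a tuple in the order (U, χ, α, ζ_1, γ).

(1, -1, -1, -1, -1)

M: e_1·(0) + e_2·(-1) + e_3·(0) + e_4·(0) + e_5·(1) = 0
L: e_1·(1) + e_2·(-1) + e_3·(2) + e_4·(0) + e_5·(0) = 0
T: e_1·(-1) + e_2·(1) + e_3·(-1) + e_4·(1) + e_5·(-2) = 0
I: e_1·(0) + e_2·(2) + e_3·(0) + e_4·(-2) + e_5·(0) = 0
Solving this homogeneous linear system for the smallest-integer solution (first nonzero entry positive) gives (1, -1, -1, -1, -1).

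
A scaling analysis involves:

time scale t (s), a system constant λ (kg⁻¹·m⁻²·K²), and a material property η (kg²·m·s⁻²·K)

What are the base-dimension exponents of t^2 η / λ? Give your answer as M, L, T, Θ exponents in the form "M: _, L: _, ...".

Collect each base-dimension exponent across the product:
  M: 2·(0) − (-1) + (2) = 3
  L: 2·(0) − (-2) + (1) = 3
  T: 2·(1) − (0) + (-2) = 0
  Θ: 2·(0) − (2) + (1) = -1
So the dimensions are [M³ L³ Θ⁻¹].

M: 3, L: 3, T: 0, Θ: -1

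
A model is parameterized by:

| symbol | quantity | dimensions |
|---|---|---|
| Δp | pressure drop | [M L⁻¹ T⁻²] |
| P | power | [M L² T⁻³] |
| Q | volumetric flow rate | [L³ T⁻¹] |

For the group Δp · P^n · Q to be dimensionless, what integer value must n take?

-1

Balance the M exponent: (1)·n from P, plus (1) + (0) = 1 from the rest, must sum to zero.
n + 1 = 0, so n = -1.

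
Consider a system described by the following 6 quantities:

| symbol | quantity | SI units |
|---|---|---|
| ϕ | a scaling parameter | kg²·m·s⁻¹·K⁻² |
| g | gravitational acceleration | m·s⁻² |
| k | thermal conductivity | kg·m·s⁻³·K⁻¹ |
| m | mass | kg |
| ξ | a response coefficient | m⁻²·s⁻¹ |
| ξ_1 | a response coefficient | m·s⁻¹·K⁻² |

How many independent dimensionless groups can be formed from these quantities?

There are 6 variables and 4 base dimensions (M, L, T, Θ).
The dimension matrix has rank 4.
Independent dimensionless groups: 6 − 4 = 2.

2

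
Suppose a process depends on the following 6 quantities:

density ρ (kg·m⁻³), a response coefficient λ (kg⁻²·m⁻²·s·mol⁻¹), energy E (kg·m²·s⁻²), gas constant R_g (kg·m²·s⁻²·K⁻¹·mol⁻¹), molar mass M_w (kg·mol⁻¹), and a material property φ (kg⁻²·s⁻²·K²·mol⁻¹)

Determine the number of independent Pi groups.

There are 6 variables and 5 base dimensions (M, L, T, Θ, N).
The dimension matrix has rank 5.
Independent dimensionless groups: 6 − 5 = 1.

1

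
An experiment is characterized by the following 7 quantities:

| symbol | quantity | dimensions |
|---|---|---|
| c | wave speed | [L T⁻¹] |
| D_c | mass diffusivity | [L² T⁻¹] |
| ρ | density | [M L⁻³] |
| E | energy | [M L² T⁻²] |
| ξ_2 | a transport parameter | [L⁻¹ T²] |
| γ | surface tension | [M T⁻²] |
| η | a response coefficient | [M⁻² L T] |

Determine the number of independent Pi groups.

There are 7 variables and 3 base dimensions (M, L, T).
The dimension matrix has rank 3.
Independent dimensionless groups: 7 − 3 = 4.

4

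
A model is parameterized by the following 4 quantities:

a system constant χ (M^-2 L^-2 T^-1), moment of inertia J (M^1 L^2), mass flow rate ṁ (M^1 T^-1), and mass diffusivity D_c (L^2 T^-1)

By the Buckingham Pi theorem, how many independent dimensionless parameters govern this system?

There are 4 variables and 3 base dimensions (M, L, T).
The dimension matrix has rank 3.
Independent dimensionless groups: 4 − 3 = 1.

1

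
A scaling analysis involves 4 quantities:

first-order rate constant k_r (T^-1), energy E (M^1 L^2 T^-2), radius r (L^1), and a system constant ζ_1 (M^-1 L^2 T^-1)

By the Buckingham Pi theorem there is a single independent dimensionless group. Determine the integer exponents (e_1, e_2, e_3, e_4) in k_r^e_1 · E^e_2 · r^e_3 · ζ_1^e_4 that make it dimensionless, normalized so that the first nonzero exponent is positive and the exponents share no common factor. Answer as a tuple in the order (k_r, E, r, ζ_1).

M: e_1·(0) + e_2·(1) + e_3·(0) + e_4·(-1) = 0
L: e_1·(0) + e_2·(2) + e_3·(1) + e_4·(2) = 0
T: e_1·(-1) + e_2·(-2) + e_3·(0) + e_4·(-1) = 0
Solving this homogeneous linear system for the smallest-integer solution (first nonzero entry positive) gives (3, -1, 4, -1).

(3, -1, 4, -1)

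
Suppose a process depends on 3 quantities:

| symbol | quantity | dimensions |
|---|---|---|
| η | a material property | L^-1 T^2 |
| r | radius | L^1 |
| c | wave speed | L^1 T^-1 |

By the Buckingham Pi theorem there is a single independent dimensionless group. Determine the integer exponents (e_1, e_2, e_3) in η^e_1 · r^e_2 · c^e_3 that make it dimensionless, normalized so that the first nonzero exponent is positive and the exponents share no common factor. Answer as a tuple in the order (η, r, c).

(1, -1, 2)

L: e_1·(-1) + e_2·(1) + e_3·(1) = 0
T: e_1·(2) + e_2·(0) + e_3·(-1) = 0
Solving this homogeneous linear system for the smallest-integer solution (first nonzero entry positive) gives (1, -1, 2).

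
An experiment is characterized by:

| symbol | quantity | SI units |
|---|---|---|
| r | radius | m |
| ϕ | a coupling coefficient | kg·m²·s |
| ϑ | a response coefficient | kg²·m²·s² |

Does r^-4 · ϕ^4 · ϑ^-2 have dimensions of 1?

yes

Sum the exponent of each base dimension across the product:
  M: −4·[r]_M + 4·[ϕ]_M − 2·[ϑ]_M = −4·(0) + 4·(1) − 2·(2) = 0
  L: −4·[r]_L + 4·[ϕ]_L − 2·[ϑ]_L = −4·(1) + 4·(2) − 2·(2) = 0
  T: −4·[r]_T + 4·[ϕ]_T − 2·[ϑ]_T = −4·(0) + 4·(1) − 2·(2) = 0
All base exponents vanish — dimensionless.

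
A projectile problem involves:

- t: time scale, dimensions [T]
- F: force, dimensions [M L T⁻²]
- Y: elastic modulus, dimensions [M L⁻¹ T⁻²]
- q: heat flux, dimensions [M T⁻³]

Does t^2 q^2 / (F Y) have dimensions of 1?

yes

Sum the exponent of each base dimension across the product:
  M: 2·[t]_M − [F]_M − [Y]_M + 2·[q]_M = 2·(0) − (1) − (1) + 2·(1) = 0
  L: 2·[t]_L − [F]_L − [Y]_L + 2·[q]_L = 2·(0) − (1) − (-1) + 2·(0) = 0
  T: 2·[t]_T − [F]_T − [Y]_T + 2·[q]_T = 2·(1) − (-2) − (-2) + 2·(-3) = 0
All base exponents vanish — dimensionless.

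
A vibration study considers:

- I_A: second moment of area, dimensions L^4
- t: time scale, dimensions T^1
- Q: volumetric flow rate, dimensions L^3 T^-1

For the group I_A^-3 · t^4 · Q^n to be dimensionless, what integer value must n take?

Balance the L exponent: (3)·n from Q, plus −3·(4) + 4·(0) = -12 from the rest, must sum to zero.
3n − 12 = 0, so n = 4.

4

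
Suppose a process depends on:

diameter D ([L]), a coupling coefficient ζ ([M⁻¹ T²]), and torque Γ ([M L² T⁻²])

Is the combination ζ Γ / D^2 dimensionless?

yes

Sum the exponent of each base dimension across the product:
  M: −2·[D]_M + [ζ]_M + [Γ]_M = −2·(0) + (-1) + (1) = 0
  L: −2·[D]_L + [ζ]_L + [Γ]_L = −2·(1) + (0) + (2) = 0
  T: −2·[D]_T + [ζ]_T + [Γ]_T = −2·(0) + (2) + (-2) = 0
All base exponents vanish — dimensionless.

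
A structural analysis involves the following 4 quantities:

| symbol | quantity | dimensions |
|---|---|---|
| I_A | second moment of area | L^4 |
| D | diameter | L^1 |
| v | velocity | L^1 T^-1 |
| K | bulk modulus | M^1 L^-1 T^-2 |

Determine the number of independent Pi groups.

There are 4 variables and 3 base dimensions (M, L, T).
The dimension matrix has rank 3.
Independent dimensionless groups: 4 − 3 = 1.

1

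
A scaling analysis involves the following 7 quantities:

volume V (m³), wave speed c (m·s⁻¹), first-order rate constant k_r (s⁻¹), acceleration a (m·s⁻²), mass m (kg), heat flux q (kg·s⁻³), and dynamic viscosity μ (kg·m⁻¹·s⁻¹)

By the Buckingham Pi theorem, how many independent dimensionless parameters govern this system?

4

There are 7 variables and 3 base dimensions (M, L, T).
The dimension matrix has rank 3.
Independent dimensionless groups: 7 − 3 = 4.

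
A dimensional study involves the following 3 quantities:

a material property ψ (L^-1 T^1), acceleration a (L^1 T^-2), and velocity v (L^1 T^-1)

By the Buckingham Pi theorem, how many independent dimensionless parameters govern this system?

There are 3 variables and 2 base dimensions (L, T).
The dimension matrix has rank 2.
Independent dimensionless groups: 3 − 2 = 1.

1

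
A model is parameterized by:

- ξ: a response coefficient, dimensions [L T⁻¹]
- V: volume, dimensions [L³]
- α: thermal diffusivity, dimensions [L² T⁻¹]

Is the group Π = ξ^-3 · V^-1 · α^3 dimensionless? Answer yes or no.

Sum the exponent of each base dimension across the product:
  L: −3·[ξ]_L − [V]_L + 3·[α]_L = −3·(1) − (3) + 3·(2) = 0
  T: −3·[ξ]_T − [V]_T + 3·[α]_T = −3·(-1) − (0) + 3·(-1) = 0
All base exponents vanish — dimensionless.

yes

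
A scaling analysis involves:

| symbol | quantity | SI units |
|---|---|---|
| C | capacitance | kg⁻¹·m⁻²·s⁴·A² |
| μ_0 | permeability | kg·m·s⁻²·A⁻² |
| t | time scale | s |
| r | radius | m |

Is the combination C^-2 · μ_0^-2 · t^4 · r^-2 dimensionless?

yes

Sum the exponent of each base dimension across the product:
  M: −2·[C]_M − 2·[μ_0]_M + 4·[t]_M − 2·[r]_M = −2·(-1) − 2·(1) + 4·(0) − 2·(0) = 0
  L: −2·[C]_L − 2·[μ_0]_L + 4·[t]_L − 2·[r]_L = −2·(-2) − 2·(1) + 4·(0) − 2·(1) = 0
  T: −2·[C]_T − 2·[μ_0]_T + 4·[t]_T − 2·[r]_T = −2·(4) − 2·(-2) + 4·(1) − 2·(0) = 0
  I: −2·[C]_I − 2·[μ_0]_I + 4·[t]_I − 2·[r]_I = −2·(2) − 2·(-2) + 4·(0) − 2·(0) = 0
All base exponents vanish — dimensionless.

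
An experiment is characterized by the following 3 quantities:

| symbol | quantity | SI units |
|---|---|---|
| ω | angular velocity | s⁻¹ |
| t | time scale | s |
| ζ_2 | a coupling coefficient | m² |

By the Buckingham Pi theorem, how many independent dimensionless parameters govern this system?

1

There are 3 variables and 2 base dimensions (L, T).
The dimension matrix has rank 2.
Independent dimensionless groups: 3 − 2 = 1.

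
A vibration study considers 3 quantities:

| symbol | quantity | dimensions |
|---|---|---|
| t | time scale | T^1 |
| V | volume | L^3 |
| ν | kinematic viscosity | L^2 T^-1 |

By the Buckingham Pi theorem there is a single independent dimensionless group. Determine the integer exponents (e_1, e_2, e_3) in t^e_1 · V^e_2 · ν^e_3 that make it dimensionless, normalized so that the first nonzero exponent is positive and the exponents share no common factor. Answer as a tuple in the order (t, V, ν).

L: e_1·(0) + e_2·(3) + e_3·(2) = 0
T: e_1·(1) + e_2·(0) + e_3·(-1) = 0
Solving this homogeneous linear system for the smallest-integer solution (first nonzero entry positive) gives (3, -2, 3).

(3, -2, 3)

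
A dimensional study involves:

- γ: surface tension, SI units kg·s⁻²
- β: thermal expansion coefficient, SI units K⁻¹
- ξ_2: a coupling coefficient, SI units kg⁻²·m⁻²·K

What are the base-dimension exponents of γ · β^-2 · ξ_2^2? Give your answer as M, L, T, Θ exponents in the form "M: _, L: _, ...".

M: -3, L: -4, T: -2, Θ: 4

Collect each base-dimension exponent across the product:
  M: (1) − 2·(0) + 2·(-2) = -3
  L: (0) − 2·(0) + 2·(-2) = -4
  T: (-2) − 2·(0) + 2·(0) = -2
  Θ: (0) − 2·(-1) + 2·(1) = 4
So the dimensions are [M⁻³ L⁻⁴ T⁻² Θ⁴].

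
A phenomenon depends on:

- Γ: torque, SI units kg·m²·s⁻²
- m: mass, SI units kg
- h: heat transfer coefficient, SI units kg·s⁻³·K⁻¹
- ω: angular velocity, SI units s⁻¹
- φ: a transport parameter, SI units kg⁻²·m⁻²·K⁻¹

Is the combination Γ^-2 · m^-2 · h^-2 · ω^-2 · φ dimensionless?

no

Sum the exponent of each base dimension across the product:
  M: −2·[Γ]_M − 2·[m]_M − 2·[h]_M − 2·[ω]_M + [φ]_M = −2·(1) − 2·(1) − 2·(1) − 2·(0) + (-2) = -8
  L: −2·[Γ]_L − 2·[m]_L − 2·[h]_L − 2·[ω]_L + [φ]_L = −2·(2) − 2·(0) − 2·(0) − 2·(0) + (-2) = -6
  T: −2·[Γ]_T − 2·[m]_T − 2·[h]_T − 2·[ω]_T + [φ]_T = −2·(-2) − 2·(0) − 2·(-3) − 2·(-1) + (0) = 12
  Θ: −2·[Γ]_Θ − 2·[m]_Θ − 2·[h]_Θ − 2·[ω]_Θ + [φ]_Θ = −2·(0) − 2·(0) − 2·(-1) − 2·(0) + (-1) = 1
Net dimensions [M⁻⁸ L⁻⁶ T¹² Θ] ≠ [1] — not dimensionless.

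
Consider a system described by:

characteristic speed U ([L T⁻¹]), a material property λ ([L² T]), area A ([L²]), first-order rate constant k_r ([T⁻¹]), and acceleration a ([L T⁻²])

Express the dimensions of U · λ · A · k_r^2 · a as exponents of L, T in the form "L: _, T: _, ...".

L: 6, T: -4

Collect each base-dimension exponent across the product:
  L: (1) + (2) + (2) + 2·(0) + (1) = 6
  T: (-1) + (1) + (0) + 2·(-1) + (-2) = -4
So the dimensions are [L⁶ T⁻⁴].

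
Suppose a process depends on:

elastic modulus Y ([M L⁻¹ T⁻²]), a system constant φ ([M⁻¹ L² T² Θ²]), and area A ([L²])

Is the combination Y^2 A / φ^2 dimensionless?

Sum the exponent of each base dimension across the product:
  M: 2·[Y]_M − 2·[φ]_M + [A]_M = 2·(1) − 2·(-1) + (0) = 4
  L: 2·[Y]_L − 2·[φ]_L + [A]_L = 2·(-1) − 2·(2) + (2) = -4
  T: 2·[Y]_T − 2·[φ]_T + [A]_T = 2·(-2) − 2·(2) + (0) = -8
  Θ: 2·[Y]_Θ − 2·[φ]_Θ + [A]_Θ = 2·(0) − 2·(2) + (0) = -4
Net dimensions [M⁴ L⁻⁴ T⁻⁸ Θ⁻⁴] ≠ [1] — not dimensionless.

no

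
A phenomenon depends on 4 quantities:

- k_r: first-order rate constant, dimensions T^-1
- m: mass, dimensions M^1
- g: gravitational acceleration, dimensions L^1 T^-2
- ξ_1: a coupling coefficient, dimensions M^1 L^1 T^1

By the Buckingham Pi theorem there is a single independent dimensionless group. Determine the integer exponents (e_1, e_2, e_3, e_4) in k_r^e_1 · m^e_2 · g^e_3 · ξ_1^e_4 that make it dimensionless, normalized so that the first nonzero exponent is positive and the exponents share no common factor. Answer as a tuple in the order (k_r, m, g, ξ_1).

M: e_1·(0) + e_2·(1) + e_3·(0) + e_4·(1) = 0
L: e_1·(0) + e_2·(0) + e_3·(1) + e_4·(1) = 0
T: e_1·(-1) + e_2·(0) + e_3·(-2) + e_4·(1) = 0
Solving this homogeneous linear system for the smallest-integer solution (first nonzero entry positive) gives (3, -1, -1, 1).

(3, -1, -1, 1)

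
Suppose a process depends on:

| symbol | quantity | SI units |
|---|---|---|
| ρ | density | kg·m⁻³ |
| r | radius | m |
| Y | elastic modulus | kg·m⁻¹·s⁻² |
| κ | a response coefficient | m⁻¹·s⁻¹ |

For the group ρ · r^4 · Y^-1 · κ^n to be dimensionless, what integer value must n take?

Balance the L exponent: (-1)·n from κ, plus (-3) + 4·(1) − (-1) = 2 from the rest, must sum to zero.
−n + 2 = 0, so n = 2.

2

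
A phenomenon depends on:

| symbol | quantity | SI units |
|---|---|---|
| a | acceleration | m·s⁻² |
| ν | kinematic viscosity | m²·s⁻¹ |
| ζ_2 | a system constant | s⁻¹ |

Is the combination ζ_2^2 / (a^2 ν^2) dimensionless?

Sum the exponent of each base dimension across the product:
  L: −2·[a]_L − 2·[ν]_L + 2·[ζ_2]_L = −2·(1) − 2·(2) + 2·(0) = -6
  T: −2·[a]_T − 2·[ν]_T + 2·[ζ_2]_T = −2·(-2) − 2·(-1) + 2·(-1) = 4
Net dimensions [L⁻⁶ T⁴] ≠ [1] — not dimensionless.

no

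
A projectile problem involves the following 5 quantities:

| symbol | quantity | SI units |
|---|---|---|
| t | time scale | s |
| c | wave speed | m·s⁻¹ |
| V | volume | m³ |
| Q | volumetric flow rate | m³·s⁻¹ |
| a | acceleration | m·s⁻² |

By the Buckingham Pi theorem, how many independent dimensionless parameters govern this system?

There are 5 variables and 2 base dimensions (L, T).
The dimension matrix has rank 2.
Independent dimensionless groups: 5 − 2 = 3.

3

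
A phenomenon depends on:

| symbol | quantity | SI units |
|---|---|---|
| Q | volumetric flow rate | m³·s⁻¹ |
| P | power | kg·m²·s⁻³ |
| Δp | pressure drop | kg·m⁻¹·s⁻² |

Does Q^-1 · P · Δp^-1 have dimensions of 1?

yes

Sum the exponent of each base dimension across the product:
  M: −[Q]_M + [P]_M − [Δp]_M = −(0) + (1) − (1) = 0
  L: −[Q]_L + [P]_L − [Δp]_L = −(3) + (2) − (-1) = 0
  T: −[Q]_T + [P]_T − [Δp]_T = −(-1) + (-3) − (-2) = 0
All base exponents vanish — dimensionless.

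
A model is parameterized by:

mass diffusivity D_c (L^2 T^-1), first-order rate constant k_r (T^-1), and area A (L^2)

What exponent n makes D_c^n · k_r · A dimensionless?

-1

Balance the L exponent: (2)·n from D_c, plus (0) + (2) = 2 from the rest, must sum to zero.
2n + 2 = 0, so n = -1.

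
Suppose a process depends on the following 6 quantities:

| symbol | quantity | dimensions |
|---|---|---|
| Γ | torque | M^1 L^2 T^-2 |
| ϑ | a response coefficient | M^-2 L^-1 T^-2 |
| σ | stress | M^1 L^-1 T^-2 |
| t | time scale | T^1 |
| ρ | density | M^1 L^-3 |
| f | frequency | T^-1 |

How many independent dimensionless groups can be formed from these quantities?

3

There are 6 variables and 3 base dimensions (M, L, T).
The dimension matrix has rank 3.
Independent dimensionless groups: 6 − 3 = 3.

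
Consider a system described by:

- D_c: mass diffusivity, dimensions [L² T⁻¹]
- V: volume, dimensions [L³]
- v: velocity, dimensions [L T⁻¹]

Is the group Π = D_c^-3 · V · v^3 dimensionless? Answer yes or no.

yes

Sum the exponent of each base dimension across the product:
  M: −3·[D_c]_M + [V]_M + 3·[v]_M = −3·(0) + (0) + 3·(0) = 0
  L: −3·[D_c]_L + [V]_L + 3·[v]_L = −3·(2) + (3) + 3·(1) = 0
  T: −3·[D_c]_T + [V]_T + 3·[v]_T = −3·(-1) + (0) + 3·(-1) = 0
  N: −3·[D_c]_N + [V]_N + 3·[v]_N = −3·(0) + (0) + 3·(0) = 0
All base exponents vanish — dimensionless.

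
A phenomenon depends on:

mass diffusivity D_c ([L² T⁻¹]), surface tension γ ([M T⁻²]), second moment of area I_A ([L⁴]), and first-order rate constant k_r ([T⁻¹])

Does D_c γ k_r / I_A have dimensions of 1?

Sum the exponent of each base dimension across the product:
  M: [D_c]_M + [γ]_M − [I_A]_M + [k_r]_M = (0) + (1) − (0) + (0) = 1
  L: [D_c]_L + [γ]_L − [I_A]_L + [k_r]_L = (2) + (0) − (4) + (0) = -2
  T: [D_c]_T + [γ]_T − [I_A]_T + [k_r]_T = (-1) + (-2) − (0) + (-1) = -4
Net dimensions [M L⁻² T⁻⁴] ≠ [1] — not dimensionless.

no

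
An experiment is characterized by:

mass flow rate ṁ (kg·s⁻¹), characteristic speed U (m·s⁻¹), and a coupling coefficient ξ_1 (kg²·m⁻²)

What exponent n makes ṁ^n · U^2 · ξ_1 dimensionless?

Balance the M exponent: (1)·n from ṁ, plus 2·(0) + (2) = 2 from the rest, must sum to zero.
n + 2 = 0, so n = -2.

-2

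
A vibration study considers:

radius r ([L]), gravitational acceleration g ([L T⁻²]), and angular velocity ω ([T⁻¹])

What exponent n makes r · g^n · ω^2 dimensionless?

Balance the L exponent: (1)·n from g, plus (1) + 2·(0) = 1 from the rest, must sum to zero.
n + 1 = 0, so n = -1.

-1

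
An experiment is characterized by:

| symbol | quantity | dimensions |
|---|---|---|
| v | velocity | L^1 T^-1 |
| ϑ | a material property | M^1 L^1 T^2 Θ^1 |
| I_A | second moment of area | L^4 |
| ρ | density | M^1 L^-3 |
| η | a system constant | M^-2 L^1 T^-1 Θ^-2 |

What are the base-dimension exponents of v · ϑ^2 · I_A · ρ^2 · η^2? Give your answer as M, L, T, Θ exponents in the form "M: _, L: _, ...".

M: 0, L: 3, T: 1, Θ: -2

Collect each base-dimension exponent across the product:
  M: (0) + 2·(1) + (0) + 2·(1) + 2·(-2) = 0
  L: (1) + 2·(1) + (4) + 2·(-3) + 2·(1) = 3
  T: (-1) + 2·(2) + (0) + 2·(0) + 2·(-1) = 1
  Θ: (0) + 2·(1) + (0) + 2·(0) + 2·(-2) = -2
So the dimensions are [L³ T Θ⁻²].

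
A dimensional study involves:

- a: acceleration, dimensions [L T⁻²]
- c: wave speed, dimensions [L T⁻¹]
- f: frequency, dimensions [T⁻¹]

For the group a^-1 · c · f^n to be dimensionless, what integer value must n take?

1

Balance the T exponent: (-1)·n from f, plus −(-2) + (-1) = 1 from the rest, must sum to zero.
−n + 1 = 0, so n = 1.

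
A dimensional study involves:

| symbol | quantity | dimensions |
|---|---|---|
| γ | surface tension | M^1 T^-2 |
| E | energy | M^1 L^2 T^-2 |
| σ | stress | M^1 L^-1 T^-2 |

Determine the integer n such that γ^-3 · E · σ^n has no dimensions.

2

Balance the M exponent: (1)·n from σ, plus −3·(1) + (1) = -2 from the rest, must sum to zero.
n − 2 = 0, so n = 2.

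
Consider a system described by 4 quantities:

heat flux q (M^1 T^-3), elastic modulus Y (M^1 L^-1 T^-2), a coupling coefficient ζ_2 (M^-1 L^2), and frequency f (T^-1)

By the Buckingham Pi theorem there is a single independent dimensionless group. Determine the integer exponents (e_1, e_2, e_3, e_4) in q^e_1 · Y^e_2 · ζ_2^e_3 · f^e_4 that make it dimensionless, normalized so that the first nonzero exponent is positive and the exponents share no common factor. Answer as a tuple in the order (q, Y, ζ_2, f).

M: e_1·(1) + e_2·(1) + e_3·(-1) + e_4·(0) = 0
L: e_1·(0) + e_2·(-1) + e_3·(2) + e_4·(0) = 0
T: e_1·(-3) + e_2·(-2) + e_3·(0) + e_4·(-1) = 0
Solving this homogeneous linear system for the smallest-integer solution (first nonzero entry positive) gives (1, -2, -1, 1).

(1, -2, -1, 1)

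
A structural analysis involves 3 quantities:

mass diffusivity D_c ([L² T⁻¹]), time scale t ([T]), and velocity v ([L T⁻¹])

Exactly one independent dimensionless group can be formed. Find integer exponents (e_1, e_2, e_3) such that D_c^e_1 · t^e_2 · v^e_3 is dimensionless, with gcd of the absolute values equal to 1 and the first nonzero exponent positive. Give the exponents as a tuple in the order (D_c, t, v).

(1, -1, -2)

L: e_1·(2) + e_2·(0) + e_3·(1) = 0
T: e_1·(-1) + e_2·(1) + e_3·(-1) = 0
Solving this homogeneous linear system for the smallest-integer solution (first nonzero entry positive) gives (1, -1, -2).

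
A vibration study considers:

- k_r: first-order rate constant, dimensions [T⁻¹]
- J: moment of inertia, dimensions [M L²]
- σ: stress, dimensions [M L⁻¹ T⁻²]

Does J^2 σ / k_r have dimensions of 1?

no

Sum the exponent of each base dimension across the product:
  M: −[k_r]_M + 2·[J]_M + [σ]_M = −(0) + 2·(1) + (1) = 3
  L: −[k_r]_L + 2·[J]_L + [σ]_L = −(0) + 2·(2) + (-1) = 3
  T: −[k_r]_T + 2·[J]_T + [σ]_T = −(-1) + 2·(0) + (-2) = -1
Net dimensions [M³ L³ T⁻¹] ≠ [1] — not dimensionless.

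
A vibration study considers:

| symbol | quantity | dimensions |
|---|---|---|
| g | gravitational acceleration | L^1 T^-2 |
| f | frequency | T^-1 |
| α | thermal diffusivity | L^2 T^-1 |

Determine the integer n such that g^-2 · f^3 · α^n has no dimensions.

1

Balance the L exponent: (2)·n from α, plus −2·(1) + 3·(0) = -2 from the rest, must sum to zero.
2n − 2 = 0, so n = 1.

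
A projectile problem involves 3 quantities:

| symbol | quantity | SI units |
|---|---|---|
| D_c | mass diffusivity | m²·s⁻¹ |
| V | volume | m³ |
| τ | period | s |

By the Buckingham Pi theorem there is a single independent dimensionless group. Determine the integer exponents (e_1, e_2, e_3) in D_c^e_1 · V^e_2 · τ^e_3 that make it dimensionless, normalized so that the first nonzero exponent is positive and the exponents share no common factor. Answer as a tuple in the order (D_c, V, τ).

L: e_1·(2) + e_2·(3) + e_3·(0) = 0
T: e_1·(-1) + e_2·(0) + e_3·(1) = 0
Solving this homogeneous linear system for the smallest-integer solution (first nonzero entry positive) gives (3, -2, 3).

(3, -2, 3)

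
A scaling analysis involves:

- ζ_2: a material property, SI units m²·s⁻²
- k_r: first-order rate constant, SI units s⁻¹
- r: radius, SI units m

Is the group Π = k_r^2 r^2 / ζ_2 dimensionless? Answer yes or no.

Sum the exponent of each base dimension across the product:
  L: −[ζ_2]_L + 2·[k_r]_L + 2·[r]_L = −(2) + 2·(0) + 2·(1) = 0
  T: −[ζ_2]_T + 2·[k_r]_T + 2·[r]_T = −(-2) + 2·(-1) + 2·(0) = 0
All base exponents vanish — dimensionless.

yes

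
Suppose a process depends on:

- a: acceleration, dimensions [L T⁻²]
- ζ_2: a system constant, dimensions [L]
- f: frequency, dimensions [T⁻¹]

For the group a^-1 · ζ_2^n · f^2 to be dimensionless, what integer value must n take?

Balance the L exponent: (1)·n from ζ_2, plus −(1) + 2·(0) = -1 from the rest, must sum to zero.
n − 1 = 0, so n = 1.

1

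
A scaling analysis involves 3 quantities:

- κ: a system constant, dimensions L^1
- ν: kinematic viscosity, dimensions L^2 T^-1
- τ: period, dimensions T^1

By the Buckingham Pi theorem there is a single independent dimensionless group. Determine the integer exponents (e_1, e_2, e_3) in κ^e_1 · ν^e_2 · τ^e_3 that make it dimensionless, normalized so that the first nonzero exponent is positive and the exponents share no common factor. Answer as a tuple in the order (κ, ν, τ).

(2, -1, -1)

L: e_1·(1) + e_2·(2) + e_3·(0) = 0
T: e_1·(0) + e_2·(-1) + e_3·(1) = 0
Solving this homogeneous linear system for the smallest-integer solution (first nonzero entry positive) gives (2, -1, -1).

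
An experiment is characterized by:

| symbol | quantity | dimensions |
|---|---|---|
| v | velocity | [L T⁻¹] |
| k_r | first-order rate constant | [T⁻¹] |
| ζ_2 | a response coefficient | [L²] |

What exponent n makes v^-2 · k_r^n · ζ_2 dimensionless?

Balance the T exponent: (-1)·n from k_r, plus −2·(-1) + (0) = 2 from the rest, must sum to zero.
−n + 2 = 0, so n = 2.

2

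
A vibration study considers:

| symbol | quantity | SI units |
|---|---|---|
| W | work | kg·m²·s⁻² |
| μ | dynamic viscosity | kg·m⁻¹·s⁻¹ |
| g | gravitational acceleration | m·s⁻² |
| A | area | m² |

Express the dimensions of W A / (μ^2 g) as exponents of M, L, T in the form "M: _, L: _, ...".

Collect each base-dimension exponent across the product:
  M: (1) − 2·(1) − (0) + (0) = -1
  L: (2) − 2·(-1) − (1) + (2) = 5
  T: (-2) − 2·(-1) − (-2) + (0) = 2
So the dimensions are [M⁻¹ L⁵ T²].

M: -1, L: 5, T: 2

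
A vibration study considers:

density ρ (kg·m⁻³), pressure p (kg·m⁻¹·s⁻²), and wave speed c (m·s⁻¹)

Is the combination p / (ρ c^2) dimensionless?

yes

Sum the exponent of each base dimension across the product:
  M: −[ρ]_M + [p]_M − 2·[c]_M = −(1) + (1) − 2·(0) = 0
  L: −[ρ]_L + [p]_L − 2·[c]_L = −(-3) + (-1) − 2·(1) = 0
  T: −[ρ]_T + [p]_T − 2·[c]_T = −(0) + (-2) − 2·(-1) = 0
All base exponents vanish — dimensionless.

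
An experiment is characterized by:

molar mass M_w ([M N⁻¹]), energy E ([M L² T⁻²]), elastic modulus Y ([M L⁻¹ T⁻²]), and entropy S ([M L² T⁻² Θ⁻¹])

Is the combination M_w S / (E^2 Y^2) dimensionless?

Sum the exponent of each base dimension across the product:
  M: [M_w]_M − 2·[E]_M − 2·[Y]_M + [S]_M = (1) − 2·(1) − 2·(1) + (1) = -2
  L: [M_w]_L − 2·[E]_L − 2·[Y]_L + [S]_L = (0) − 2·(2) − 2·(-1) + (2) = 0
  T: [M_w]_T − 2·[E]_T − 2·[Y]_T + [S]_T = (0) − 2·(-2) − 2·(-2) + (-2) = 6
  Θ: [M_w]_Θ − 2·[E]_Θ − 2·[Y]_Θ + [S]_Θ = (0) − 2·(0) − 2·(0) + (-1) = -1
  N: [M_w]_N − 2·[E]_N − 2·[Y]_N + [S]_N = (-1) − 2·(0) − 2·(0) + (0) = -1
Net dimensions [M⁻² T⁶ Θ⁻¹ N⁻¹] ≠ [1] — not dimensionless.

no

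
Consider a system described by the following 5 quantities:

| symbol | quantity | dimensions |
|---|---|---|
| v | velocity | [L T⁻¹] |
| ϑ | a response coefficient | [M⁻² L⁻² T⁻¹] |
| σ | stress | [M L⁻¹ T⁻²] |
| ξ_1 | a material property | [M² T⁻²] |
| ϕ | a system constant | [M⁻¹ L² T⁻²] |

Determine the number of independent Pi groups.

2

There are 5 variables and 3 base dimensions (M, L, T).
The dimension matrix has rank 3.
Independent dimensionless groups: 5 − 3 = 2.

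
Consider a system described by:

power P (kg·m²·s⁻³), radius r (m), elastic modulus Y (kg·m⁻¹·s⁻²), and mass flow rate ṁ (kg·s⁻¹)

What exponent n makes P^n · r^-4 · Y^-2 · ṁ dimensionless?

1

Balance the M exponent: (1)·n from P, plus −4·(0) − 2·(1) + (1) = -1 from the rest, must sum to zero.
n − 1 = 0, so n = 1.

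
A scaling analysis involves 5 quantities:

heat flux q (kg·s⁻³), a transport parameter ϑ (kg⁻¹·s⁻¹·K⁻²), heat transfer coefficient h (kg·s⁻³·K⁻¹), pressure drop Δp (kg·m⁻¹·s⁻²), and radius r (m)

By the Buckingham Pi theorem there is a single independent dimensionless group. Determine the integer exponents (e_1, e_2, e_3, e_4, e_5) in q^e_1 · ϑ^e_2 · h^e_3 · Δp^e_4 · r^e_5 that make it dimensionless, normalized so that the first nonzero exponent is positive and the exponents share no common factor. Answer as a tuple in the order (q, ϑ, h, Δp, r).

M: e_1·(1) + e_2·(-1) + e_3·(1) + e_4·(1) + e_5·(0) = 0
L: e_1·(0) + e_2·(0) + e_3·(0) + e_4·(-1) + e_5·(1) = 0
T: e_1·(-3) + e_2·(-1) + e_3·(-3) + e_4·(-2) + e_5·(0) = 0
Θ: e_1·(0) + e_2·(-2) + e_3·(-1) + e_4·(0) + e_5·(0) = 0
Solving this homogeneous linear system for the smallest-integer solution (first nonzero entry positive) gives (1, -1, 2, -4, -4).

(1, -1, 2, -4, -4)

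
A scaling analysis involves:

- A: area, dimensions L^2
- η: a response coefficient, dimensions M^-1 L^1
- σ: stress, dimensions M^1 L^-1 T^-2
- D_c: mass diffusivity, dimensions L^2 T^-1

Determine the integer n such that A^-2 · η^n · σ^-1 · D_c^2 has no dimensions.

-1

Balance the M exponent: (-1)·n from η, plus −2·(0) − (1) + 2·(0) = -1 from the rest, must sum to zero.
−n − 1 = 0, so n = -1.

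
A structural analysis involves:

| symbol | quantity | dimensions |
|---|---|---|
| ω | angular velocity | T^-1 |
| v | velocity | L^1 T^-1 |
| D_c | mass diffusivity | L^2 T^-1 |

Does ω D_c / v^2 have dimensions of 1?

yes

Sum the exponent of each base dimension across the product:
  M: [ω]_M − 2·[v]_M + [D_c]_M = (0) − 2·(0) + (0) = 0
  L: [ω]_L − 2·[v]_L + [D_c]_L = (0) − 2·(1) + (2) = 0
  T: [ω]_T − 2·[v]_T + [D_c]_T = (-1) − 2·(-1) + (-1) = 0
All base exponents vanish — dimensionless.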